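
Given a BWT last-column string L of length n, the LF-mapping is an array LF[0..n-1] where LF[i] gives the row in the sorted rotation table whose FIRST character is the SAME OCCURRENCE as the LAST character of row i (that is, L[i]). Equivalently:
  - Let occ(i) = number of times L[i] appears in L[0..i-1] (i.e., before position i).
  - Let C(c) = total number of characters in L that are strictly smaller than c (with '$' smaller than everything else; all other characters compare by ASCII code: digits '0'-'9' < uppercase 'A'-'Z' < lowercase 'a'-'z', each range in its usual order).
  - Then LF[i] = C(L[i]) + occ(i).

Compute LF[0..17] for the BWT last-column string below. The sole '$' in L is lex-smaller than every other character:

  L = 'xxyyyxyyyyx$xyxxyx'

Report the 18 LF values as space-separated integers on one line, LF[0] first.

Char counts: '$':1, 'x':8, 'y':9
C (first-col start): C('$')=0, C('x')=1, C('y')=9
L[0]='x': occ=0, LF[0]=C('x')+0=1+0=1
L[1]='x': occ=1, LF[1]=C('x')+1=1+1=2
L[2]='y': occ=0, LF[2]=C('y')+0=9+0=9
L[3]='y': occ=1, LF[3]=C('y')+1=9+1=10
L[4]='y': occ=2, LF[4]=C('y')+2=9+2=11
L[5]='x': occ=2, LF[5]=C('x')+2=1+2=3
L[6]='y': occ=3, LF[6]=C('y')+3=9+3=12
L[7]='y': occ=4, LF[7]=C('y')+4=9+4=13
L[8]='y': occ=5, LF[8]=C('y')+5=9+5=14
L[9]='y': occ=6, LF[9]=C('y')+6=9+6=15
L[10]='x': occ=3, LF[10]=C('x')+3=1+3=4
L[11]='$': occ=0, LF[11]=C('$')+0=0+0=0
L[12]='x': occ=4, LF[12]=C('x')+4=1+4=5
L[13]='y': occ=7, LF[13]=C('y')+7=9+7=16
L[14]='x': occ=5, LF[14]=C('x')+5=1+5=6
L[15]='x': occ=6, LF[15]=C('x')+6=1+6=7
L[16]='y': occ=8, LF[16]=C('y')+8=9+8=17
L[17]='x': occ=7, LF[17]=C('x')+7=1+7=8

Answer: 1 2 9 10 11 3 12 13 14 15 4 0 5 16 6 7 17 8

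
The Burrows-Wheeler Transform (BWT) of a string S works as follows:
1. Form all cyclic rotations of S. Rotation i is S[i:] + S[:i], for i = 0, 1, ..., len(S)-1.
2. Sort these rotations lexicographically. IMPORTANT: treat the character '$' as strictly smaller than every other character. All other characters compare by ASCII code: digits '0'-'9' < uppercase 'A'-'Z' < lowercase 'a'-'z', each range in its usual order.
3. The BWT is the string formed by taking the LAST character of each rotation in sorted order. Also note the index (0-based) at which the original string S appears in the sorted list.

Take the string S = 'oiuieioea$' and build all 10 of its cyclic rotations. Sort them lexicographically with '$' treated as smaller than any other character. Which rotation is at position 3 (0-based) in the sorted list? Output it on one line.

Answer: eioea$oiui

Derivation:
All 10 rotations (rotation i = S[i:]+S[:i]):
  rot[0] = oiuieioea$
  rot[1] = iuieioea$o
  rot[2] = uieioea$oi
  rot[3] = ieioea$oiu
  rot[4] = eioea$oiui
  rot[5] = ioea$oiuie
  rot[6] = oea$oiuiei
  rot[7] = ea$oiuieio
  rot[8] = a$oiuieioe
  rot[9] = $oiuieioea
Sorted (with $ < everything):
  sorted[0] = $oiuieioea
  sorted[1] = a$oiuieioe
  sorted[2] = ea$oiuieio
  sorted[3] = eioea$oiui
  sorted[4] = ieioea$oiu
  sorted[5] = ioea$oiuie
  sorted[6] = iuieioea$o
  sorted[7] = oea$oiuiei
  sorted[8] = oiuieioea$
  sorted[9] = uieioea$oi
sorted[3] = eioea$oiui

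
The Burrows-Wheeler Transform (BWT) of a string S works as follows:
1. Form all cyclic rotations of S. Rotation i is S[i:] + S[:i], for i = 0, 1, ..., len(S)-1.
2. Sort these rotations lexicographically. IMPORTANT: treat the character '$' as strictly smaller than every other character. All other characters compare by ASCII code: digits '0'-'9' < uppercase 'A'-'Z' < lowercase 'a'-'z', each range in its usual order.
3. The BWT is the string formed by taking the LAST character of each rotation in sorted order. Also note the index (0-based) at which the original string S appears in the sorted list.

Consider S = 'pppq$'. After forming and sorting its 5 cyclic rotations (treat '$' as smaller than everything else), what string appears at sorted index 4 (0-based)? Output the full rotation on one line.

Answer: q$ppp

Derivation:
All 5 rotations (rotation i = S[i:]+S[:i]):
  rot[0] = pppq$
  rot[1] = ppq$p
  rot[2] = pq$pp
  rot[3] = q$ppp
  rot[4] = $pppq
Sorted (with $ < everything):
  sorted[0] = $pppq
  sorted[1] = pppq$
  sorted[2] = ppq$p
  sorted[3] = pq$pp
  sorted[4] = q$ppp
sorted[4] = q$ppp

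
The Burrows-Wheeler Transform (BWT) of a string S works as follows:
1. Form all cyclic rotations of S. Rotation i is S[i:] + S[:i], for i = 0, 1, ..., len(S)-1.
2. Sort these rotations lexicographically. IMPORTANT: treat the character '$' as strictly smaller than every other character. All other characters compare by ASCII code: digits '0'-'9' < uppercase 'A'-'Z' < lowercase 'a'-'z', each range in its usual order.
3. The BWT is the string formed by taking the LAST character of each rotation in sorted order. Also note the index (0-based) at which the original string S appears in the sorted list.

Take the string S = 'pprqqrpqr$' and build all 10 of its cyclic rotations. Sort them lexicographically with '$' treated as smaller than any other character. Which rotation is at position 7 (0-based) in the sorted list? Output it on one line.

Answer: r$pprqqrpq

Derivation:
All 10 rotations (rotation i = S[i:]+S[:i]):
  rot[0] = pprqqrpqr$
  rot[1] = prqqrpqr$p
  rot[2] = rqqrpqr$pp
  rot[3] = qqrpqr$ppr
  rot[4] = qrpqr$pprq
  rot[5] = rpqr$pprqq
  rot[6] = pqr$pprqqr
  rot[7] = qr$pprqqrp
  rot[8] = r$pprqqrpq
  rot[9] = $pprqqrpqr
Sorted (with $ < everything):
  sorted[0] = $pprqqrpqr
  sorted[1] = pprqqrpqr$
  sorted[2] = pqr$pprqqr
  sorted[3] = prqqrpqr$p
  sorted[4] = qqrpqr$ppr
  sorted[5] = qr$pprqqrp
  sorted[6] = qrpqr$pprq
  sorted[7] = r$pprqqrpq
  sorted[8] = rpqr$pprqq
  sorted[9] = rqqrpqr$pp
sorted[7] = r$pprqqrpq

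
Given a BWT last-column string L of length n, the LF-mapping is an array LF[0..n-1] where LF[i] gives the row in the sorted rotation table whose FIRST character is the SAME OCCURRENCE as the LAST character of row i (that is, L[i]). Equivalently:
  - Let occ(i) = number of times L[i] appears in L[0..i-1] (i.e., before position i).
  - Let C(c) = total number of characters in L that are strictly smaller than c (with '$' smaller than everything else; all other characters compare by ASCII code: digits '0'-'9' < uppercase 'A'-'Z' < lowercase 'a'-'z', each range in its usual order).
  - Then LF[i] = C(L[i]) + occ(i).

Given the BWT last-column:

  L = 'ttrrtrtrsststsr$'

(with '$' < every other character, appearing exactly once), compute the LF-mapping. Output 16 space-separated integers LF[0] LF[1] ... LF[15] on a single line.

Answer: 10 11 1 2 12 3 13 4 6 7 14 8 15 9 5 0

Derivation:
Char counts: '$':1, 'r':5, 's':4, 't':6
C (first-col start): C('$')=0, C('r')=1, C('s')=6, C('t')=10
L[0]='t': occ=0, LF[0]=C('t')+0=10+0=10
L[1]='t': occ=1, LF[1]=C('t')+1=10+1=11
L[2]='r': occ=0, LF[2]=C('r')+0=1+0=1
L[3]='r': occ=1, LF[3]=C('r')+1=1+1=2
L[4]='t': occ=2, LF[4]=C('t')+2=10+2=12
L[5]='r': occ=2, LF[5]=C('r')+2=1+2=3
L[6]='t': occ=3, LF[6]=C('t')+3=10+3=13
L[7]='r': occ=3, LF[7]=C('r')+3=1+3=4
L[8]='s': occ=0, LF[8]=C('s')+0=6+0=6
L[9]='s': occ=1, LF[9]=C('s')+1=6+1=7
L[10]='t': occ=4, LF[10]=C('t')+4=10+4=14
L[11]='s': occ=2, LF[11]=C('s')+2=6+2=8
L[12]='t': occ=5, LF[12]=C('t')+5=10+5=15
L[13]='s': occ=3, LF[13]=C('s')+3=6+3=9
L[14]='r': occ=4, LF[14]=C('r')+4=1+4=5
L[15]='$': occ=0, LF[15]=C('$')+0=0+0=0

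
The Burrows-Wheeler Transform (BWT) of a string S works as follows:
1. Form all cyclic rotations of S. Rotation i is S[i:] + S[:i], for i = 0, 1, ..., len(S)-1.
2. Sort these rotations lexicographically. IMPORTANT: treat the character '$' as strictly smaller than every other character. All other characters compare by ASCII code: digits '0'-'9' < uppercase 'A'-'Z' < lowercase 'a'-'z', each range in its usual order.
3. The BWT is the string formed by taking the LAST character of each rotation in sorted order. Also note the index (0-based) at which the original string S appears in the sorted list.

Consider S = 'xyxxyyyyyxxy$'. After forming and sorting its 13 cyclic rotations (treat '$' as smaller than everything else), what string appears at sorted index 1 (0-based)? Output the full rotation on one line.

Answer: xxy$xyxxyyyyy

Derivation:
All 13 rotations (rotation i = S[i:]+S[:i]):
  rot[0] = xyxxyyyyyxxy$
  rot[1] = yxxyyyyyxxy$x
  rot[2] = xxyyyyyxxy$xy
  rot[3] = xyyyyyxxy$xyx
  rot[4] = yyyyyxxy$xyxx
  rot[5] = yyyyxxy$xyxxy
  rot[6] = yyyxxy$xyxxyy
  rot[7] = yyxxy$xyxxyyy
  rot[8] = yxxy$xyxxyyyy
  rot[9] = xxy$xyxxyyyyy
  rot[10] = xy$xyxxyyyyyx
  rot[11] = y$xyxxyyyyyxx
  rot[12] = $xyxxyyyyyxxy
Sorted (with $ < everything):
  sorted[0] = $xyxxyyyyyxxy
  sorted[1] = xxy$xyxxyyyyy
  sorted[2] = xxyyyyyxxy$xy
  sorted[3] = xy$xyxxyyyyyx
  sorted[4] = xyxxyyyyyxxy$
  sorted[5] = xyyyyyxxy$xyx
  sorted[6] = y$xyxxyyyyyxx
  sorted[7] = yxxy$xyxxyyyy
  sorted[8] = yxxyyyyyxxy$x
  sorted[9] = yyxxy$xyxxyyy
  sorted[10] = yyyxxy$xyxxyy
  sorted[11] = yyyyxxy$xyxxy
  sorted[12] = yyyyyxxy$xyxx
sorted[1] = xxy$xyxxyyyyy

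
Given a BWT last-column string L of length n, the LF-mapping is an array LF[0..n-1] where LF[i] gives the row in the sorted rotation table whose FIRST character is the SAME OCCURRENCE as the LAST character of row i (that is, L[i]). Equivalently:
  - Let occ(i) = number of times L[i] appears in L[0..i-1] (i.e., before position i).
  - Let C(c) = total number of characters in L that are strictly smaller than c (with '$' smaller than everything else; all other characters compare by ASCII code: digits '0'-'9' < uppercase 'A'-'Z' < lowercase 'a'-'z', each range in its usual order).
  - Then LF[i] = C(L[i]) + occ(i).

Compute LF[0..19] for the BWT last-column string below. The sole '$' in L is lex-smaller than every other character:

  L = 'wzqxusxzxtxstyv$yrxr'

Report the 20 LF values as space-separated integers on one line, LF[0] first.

Char counts: '$':1, 'q':1, 'r':2, 's':2, 't':2, 'u':1, 'v':1, 'w':1, 'x':5, 'y':2, 'z':2
C (first-col start): C('$')=0, C('q')=1, C('r')=2, C('s')=4, C('t')=6, C('u')=8, C('v')=9, C('w')=10, C('x')=11, C('y')=16, C('z')=18
L[0]='w': occ=0, LF[0]=C('w')+0=10+0=10
L[1]='z': occ=0, LF[1]=C('z')+0=18+0=18
L[2]='q': occ=0, LF[2]=C('q')+0=1+0=1
L[3]='x': occ=0, LF[3]=C('x')+0=11+0=11
L[4]='u': occ=0, LF[4]=C('u')+0=8+0=8
L[5]='s': occ=0, LF[5]=C('s')+0=4+0=4
L[6]='x': occ=1, LF[6]=C('x')+1=11+1=12
L[7]='z': occ=1, LF[7]=C('z')+1=18+1=19
L[8]='x': occ=2, LF[8]=C('x')+2=11+2=13
L[9]='t': occ=0, LF[9]=C('t')+0=6+0=6
L[10]='x': occ=3, LF[10]=C('x')+3=11+3=14
L[11]='s': occ=1, LF[11]=C('s')+1=4+1=5
L[12]='t': occ=1, LF[12]=C('t')+1=6+1=7
L[13]='y': occ=0, LF[13]=C('y')+0=16+0=16
L[14]='v': occ=0, LF[14]=C('v')+0=9+0=9
L[15]='$': occ=0, LF[15]=C('$')+0=0+0=0
L[16]='y': occ=1, LF[16]=C('y')+1=16+1=17
L[17]='r': occ=0, LF[17]=C('r')+0=2+0=2
L[18]='x': occ=4, LF[18]=C('x')+4=11+4=15
L[19]='r': occ=1, LF[19]=C('r')+1=2+1=3

Answer: 10 18 1 11 8 4 12 19 13 6 14 5 7 16 9 0 17 2 15 3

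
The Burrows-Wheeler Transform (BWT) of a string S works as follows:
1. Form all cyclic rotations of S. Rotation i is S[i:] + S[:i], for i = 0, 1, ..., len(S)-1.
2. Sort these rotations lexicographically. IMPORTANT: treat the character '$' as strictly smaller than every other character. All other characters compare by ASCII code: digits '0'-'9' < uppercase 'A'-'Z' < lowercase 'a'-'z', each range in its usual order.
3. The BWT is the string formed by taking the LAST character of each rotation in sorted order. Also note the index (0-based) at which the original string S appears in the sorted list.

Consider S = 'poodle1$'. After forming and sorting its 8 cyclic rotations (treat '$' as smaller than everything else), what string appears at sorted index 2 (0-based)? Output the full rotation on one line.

All 8 rotations (rotation i = S[i:]+S[:i]):
  rot[0] = poodle1$
  rot[1] = oodle1$p
  rot[2] = odle1$po
  rot[3] = dle1$poo
  rot[4] = le1$pood
  rot[5] = e1$poodl
  rot[6] = 1$poodle
  rot[7] = $poodle1
Sorted (with $ < everything):
  sorted[0] = $poodle1
  sorted[1] = 1$poodle
  sorted[2] = dle1$poo
  sorted[3] = e1$poodl
  sorted[4] = le1$pood
  sorted[5] = odle1$po
  sorted[6] = oodle1$p
  sorted[7] = poodle1$
sorted[2] = dle1$poo

Answer: dle1$poo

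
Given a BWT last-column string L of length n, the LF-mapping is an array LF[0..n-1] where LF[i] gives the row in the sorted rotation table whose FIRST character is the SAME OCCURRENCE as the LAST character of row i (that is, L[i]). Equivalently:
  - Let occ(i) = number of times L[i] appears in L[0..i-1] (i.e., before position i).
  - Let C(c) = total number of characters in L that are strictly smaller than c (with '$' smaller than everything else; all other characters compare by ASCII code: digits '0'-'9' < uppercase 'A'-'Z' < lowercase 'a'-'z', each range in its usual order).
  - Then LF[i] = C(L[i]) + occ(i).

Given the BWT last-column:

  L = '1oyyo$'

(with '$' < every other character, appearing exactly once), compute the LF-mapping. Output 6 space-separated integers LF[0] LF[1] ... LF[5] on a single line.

Char counts: '$':1, '1':1, 'o':2, 'y':2
C (first-col start): C('$')=0, C('1')=1, C('o')=2, C('y')=4
L[0]='1': occ=0, LF[0]=C('1')+0=1+0=1
L[1]='o': occ=0, LF[1]=C('o')+0=2+0=2
L[2]='y': occ=0, LF[2]=C('y')+0=4+0=4
L[3]='y': occ=1, LF[3]=C('y')+1=4+1=5
L[4]='o': occ=1, LF[4]=C('o')+1=2+1=3
L[5]='$': occ=0, LF[5]=C('$')+0=0+0=0

Answer: 1 2 4 5 3 0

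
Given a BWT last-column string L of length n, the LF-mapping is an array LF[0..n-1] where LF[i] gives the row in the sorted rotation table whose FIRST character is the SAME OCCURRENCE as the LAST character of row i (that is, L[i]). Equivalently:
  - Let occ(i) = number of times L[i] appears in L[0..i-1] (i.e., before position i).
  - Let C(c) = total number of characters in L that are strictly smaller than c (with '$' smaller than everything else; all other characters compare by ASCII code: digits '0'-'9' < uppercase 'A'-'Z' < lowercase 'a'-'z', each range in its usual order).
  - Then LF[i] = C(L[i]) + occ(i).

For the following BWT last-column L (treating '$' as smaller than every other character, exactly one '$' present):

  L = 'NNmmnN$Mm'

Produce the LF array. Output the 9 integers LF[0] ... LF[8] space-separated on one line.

Char counts: '$':1, 'M':1, 'N':3, 'm':3, 'n':1
C (first-col start): C('$')=0, C('M')=1, C('N')=2, C('m')=5, C('n')=8
L[0]='N': occ=0, LF[0]=C('N')+0=2+0=2
L[1]='N': occ=1, LF[1]=C('N')+1=2+1=3
L[2]='m': occ=0, LF[2]=C('m')+0=5+0=5
L[3]='m': occ=1, LF[3]=C('m')+1=5+1=6
L[4]='n': occ=0, LF[4]=C('n')+0=8+0=8
L[5]='N': occ=2, LF[5]=C('N')+2=2+2=4
L[6]='$': occ=0, LF[6]=C('$')+0=0+0=0
L[7]='M': occ=0, LF[7]=C('M')+0=1+0=1
L[8]='m': occ=2, LF[8]=C('m')+2=5+2=7

Answer: 2 3 5 6 8 4 0 1 7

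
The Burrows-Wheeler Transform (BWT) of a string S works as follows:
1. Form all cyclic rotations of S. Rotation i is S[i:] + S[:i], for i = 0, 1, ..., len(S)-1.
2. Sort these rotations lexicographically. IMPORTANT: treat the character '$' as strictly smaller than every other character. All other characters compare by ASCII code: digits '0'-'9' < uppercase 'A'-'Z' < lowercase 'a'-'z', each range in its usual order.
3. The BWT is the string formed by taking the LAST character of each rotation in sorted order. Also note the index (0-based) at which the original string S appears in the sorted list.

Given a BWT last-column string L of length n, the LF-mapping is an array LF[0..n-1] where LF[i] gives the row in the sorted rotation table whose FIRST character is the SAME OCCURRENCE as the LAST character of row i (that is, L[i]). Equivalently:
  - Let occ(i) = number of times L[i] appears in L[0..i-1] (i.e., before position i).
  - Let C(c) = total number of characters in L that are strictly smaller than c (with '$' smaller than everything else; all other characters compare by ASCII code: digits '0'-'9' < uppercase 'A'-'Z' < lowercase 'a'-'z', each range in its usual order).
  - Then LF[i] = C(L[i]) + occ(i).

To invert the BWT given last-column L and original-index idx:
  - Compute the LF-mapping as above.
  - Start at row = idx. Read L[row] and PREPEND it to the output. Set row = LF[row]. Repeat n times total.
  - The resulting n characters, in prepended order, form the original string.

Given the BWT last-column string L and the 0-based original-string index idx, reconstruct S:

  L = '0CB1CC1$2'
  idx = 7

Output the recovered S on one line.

LF mapping: 1 6 5 2 7 8 3 0 4
Walk LF starting at row 7, prepending L[row]:
  step 1: row=7, L[7]='$', prepend. Next row=LF[7]=0
  step 2: row=0, L[0]='0', prepend. Next row=LF[0]=1
  step 3: row=1, L[1]='C', prepend. Next row=LF[1]=6
  step 4: row=6, L[6]='1', prepend. Next row=LF[6]=3
  step 5: row=3, L[3]='1', prepend. Next row=LF[3]=2
  step 6: row=2, L[2]='B', prepend. Next row=LF[2]=5
  step 7: row=5, L[5]='C', prepend. Next row=LF[5]=8
  step 8: row=8, L[8]='2', prepend. Next row=LF[8]=4
  step 9: row=4, L[4]='C', prepend. Next row=LF[4]=7
Reversed output: C2CB11C0$

Answer: C2CB11C0$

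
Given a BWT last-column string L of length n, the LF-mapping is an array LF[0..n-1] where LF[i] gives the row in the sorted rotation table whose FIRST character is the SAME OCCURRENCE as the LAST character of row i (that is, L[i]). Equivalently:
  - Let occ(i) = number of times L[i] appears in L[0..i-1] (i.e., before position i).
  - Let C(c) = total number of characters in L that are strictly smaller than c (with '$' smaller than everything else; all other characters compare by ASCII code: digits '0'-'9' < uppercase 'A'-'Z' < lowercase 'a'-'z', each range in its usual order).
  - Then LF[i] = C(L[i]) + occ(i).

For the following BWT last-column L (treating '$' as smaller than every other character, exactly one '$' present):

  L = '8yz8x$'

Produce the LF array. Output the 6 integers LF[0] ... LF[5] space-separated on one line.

Char counts: '$':1, '8':2, 'x':1, 'y':1, 'z':1
C (first-col start): C('$')=0, C('8')=1, C('x')=3, C('y')=4, C('z')=5
L[0]='8': occ=0, LF[0]=C('8')+0=1+0=1
L[1]='y': occ=0, LF[1]=C('y')+0=4+0=4
L[2]='z': occ=0, LF[2]=C('z')+0=5+0=5
L[3]='8': occ=1, LF[3]=C('8')+1=1+1=2
L[4]='x': occ=0, LF[4]=C('x')+0=3+0=3
L[5]='$': occ=0, LF[5]=C('$')+0=0+0=0

Answer: 1 4 5 2 3 0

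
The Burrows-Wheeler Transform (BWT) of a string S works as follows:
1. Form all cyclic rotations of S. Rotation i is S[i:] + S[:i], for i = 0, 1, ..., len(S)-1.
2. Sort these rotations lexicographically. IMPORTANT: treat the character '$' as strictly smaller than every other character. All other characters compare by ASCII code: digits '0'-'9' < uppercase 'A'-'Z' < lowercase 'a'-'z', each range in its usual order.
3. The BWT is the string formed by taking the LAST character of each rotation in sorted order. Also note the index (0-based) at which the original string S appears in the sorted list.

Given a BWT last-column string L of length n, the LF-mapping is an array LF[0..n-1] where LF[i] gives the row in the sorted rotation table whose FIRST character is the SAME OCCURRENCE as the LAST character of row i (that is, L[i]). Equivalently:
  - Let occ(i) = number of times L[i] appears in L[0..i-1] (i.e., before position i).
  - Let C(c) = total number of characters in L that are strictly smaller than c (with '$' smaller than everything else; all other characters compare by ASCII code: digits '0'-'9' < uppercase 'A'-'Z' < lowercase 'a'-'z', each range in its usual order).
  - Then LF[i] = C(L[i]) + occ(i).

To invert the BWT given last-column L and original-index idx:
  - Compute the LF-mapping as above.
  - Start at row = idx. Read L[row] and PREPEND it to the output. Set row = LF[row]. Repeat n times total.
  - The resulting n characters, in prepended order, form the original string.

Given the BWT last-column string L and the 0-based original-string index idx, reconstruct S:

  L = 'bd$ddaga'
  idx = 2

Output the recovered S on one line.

Answer: agddadb$

Derivation:
LF mapping: 3 4 0 5 6 1 7 2
Walk LF starting at row 2, prepending L[row]:
  step 1: row=2, L[2]='$', prepend. Next row=LF[2]=0
  step 2: row=0, L[0]='b', prepend. Next row=LF[0]=3
  step 3: row=3, L[3]='d', prepend. Next row=LF[3]=5
  step 4: row=5, L[5]='a', prepend. Next row=LF[5]=1
  step 5: row=1, L[1]='d', prepend. Next row=LF[1]=4
  step 6: row=4, L[4]='d', prepend. Next row=LF[4]=6
  step 7: row=6, L[6]='g', prepend. Next row=LF[6]=7
  step 8: row=7, L[7]='a', prepend. Next row=LF[7]=2
Reversed output: agddadb$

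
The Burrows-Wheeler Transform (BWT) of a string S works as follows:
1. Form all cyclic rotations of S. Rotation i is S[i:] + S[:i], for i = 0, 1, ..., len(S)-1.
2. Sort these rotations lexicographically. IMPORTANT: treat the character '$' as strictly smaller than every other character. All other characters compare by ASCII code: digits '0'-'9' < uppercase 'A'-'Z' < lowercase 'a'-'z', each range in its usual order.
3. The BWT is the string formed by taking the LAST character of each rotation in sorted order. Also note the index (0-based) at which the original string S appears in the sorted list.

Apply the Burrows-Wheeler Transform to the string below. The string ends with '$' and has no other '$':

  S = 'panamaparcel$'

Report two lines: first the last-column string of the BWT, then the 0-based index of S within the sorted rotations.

All 13 rotations (rotation i = S[i:]+S[:i]):
  rot[0] = panamaparcel$
  rot[1] = anamaparcel$p
  rot[2] = namaparcel$pa
  rot[3] = amaparcel$pan
  rot[4] = maparcel$pana
  rot[5] = aparcel$panam
  rot[6] = parcel$panama
  rot[7] = arcel$panamap
  rot[8] = rcel$panamapa
  rot[9] = cel$panamapar
  rot[10] = el$panamaparc
  rot[11] = l$panamaparce
  rot[12] = $panamaparcel
Sorted (with $ < everything):
  sorted[0] = $panamaparcel  (last char: 'l')
  sorted[1] = amaparcel$pan  (last char: 'n')
  sorted[2] = anamaparcel$p  (last char: 'p')
  sorted[3] = aparcel$panam  (last char: 'm')
  sorted[4] = arcel$panamap  (last char: 'p')
  sorted[5] = cel$panamapar  (last char: 'r')
  sorted[6] = el$panamaparc  (last char: 'c')
  sorted[7] = l$panamaparce  (last char: 'e')
  sorted[8] = maparcel$pana  (last char: 'a')
  sorted[9] = namaparcel$pa  (last char: 'a')
  sorted[10] = panamaparcel$  (last char: '$')
  sorted[11] = parcel$panama  (last char: 'a')
  sorted[12] = rcel$panamapa  (last char: 'a')
Last column: lnpmprceaa$aa
Original string S is at sorted index 10

Answer: lnpmprceaa$aa
10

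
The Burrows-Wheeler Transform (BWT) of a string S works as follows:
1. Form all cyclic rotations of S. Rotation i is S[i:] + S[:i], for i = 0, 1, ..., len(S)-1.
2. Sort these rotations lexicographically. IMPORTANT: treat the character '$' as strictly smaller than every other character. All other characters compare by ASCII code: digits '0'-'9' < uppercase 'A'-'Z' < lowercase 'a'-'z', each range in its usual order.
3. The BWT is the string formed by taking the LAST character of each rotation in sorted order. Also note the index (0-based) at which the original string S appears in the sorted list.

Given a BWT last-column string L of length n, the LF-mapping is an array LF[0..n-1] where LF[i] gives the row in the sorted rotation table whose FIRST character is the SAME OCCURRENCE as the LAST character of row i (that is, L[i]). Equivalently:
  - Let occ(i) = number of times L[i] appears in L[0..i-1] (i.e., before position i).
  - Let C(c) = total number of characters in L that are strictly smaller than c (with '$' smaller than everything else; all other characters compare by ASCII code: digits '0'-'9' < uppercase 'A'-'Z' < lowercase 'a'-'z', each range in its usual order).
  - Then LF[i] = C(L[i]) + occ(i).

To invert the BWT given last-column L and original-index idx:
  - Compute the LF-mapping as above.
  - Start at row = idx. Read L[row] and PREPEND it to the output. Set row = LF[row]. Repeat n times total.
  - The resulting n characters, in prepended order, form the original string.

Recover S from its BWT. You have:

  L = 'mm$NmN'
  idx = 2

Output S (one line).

LF mapping: 3 4 0 1 5 2
Walk LF starting at row 2, prepending L[row]:
  step 1: row=2, L[2]='$', prepend. Next row=LF[2]=0
  step 2: row=0, L[0]='m', prepend. Next row=LF[0]=3
  step 3: row=3, L[3]='N', prepend. Next row=LF[3]=1
  step 4: row=1, L[1]='m', prepend. Next row=LF[1]=4
  step 5: row=4, L[4]='m', prepend. Next row=LF[4]=5
  step 6: row=5, L[5]='N', prepend. Next row=LF[5]=2
Reversed output: NmmNm$

Answer: NmmNm$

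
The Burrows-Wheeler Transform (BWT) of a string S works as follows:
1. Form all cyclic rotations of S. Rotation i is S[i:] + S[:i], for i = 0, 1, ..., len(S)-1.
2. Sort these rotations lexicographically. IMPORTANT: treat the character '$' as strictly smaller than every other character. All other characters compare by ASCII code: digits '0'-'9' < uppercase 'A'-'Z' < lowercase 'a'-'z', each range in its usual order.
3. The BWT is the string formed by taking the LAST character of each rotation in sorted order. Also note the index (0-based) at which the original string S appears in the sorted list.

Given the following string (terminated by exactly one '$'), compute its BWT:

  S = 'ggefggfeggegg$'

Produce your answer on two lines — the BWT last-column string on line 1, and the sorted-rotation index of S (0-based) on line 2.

All 14 rotations (rotation i = S[i:]+S[:i]):
  rot[0] = ggefggfeggegg$
  rot[1] = gefggfeggegg$g
  rot[2] = efggfeggegg$gg
  rot[3] = fggfeggegg$gge
  rot[4] = ggfeggegg$ggef
  rot[5] = gfeggegg$ggefg
  rot[6] = feggegg$ggefgg
  rot[7] = eggegg$ggefggf
  rot[8] = ggegg$ggefggfe
  rot[9] = gegg$ggefggfeg
  rot[10] = egg$ggefggfegg
  rot[11] = gg$ggefggfegge
  rot[12] = g$ggefggfeggeg
  rot[13] = $ggefggfeggegg
Sorted (with $ < everything):
  sorted[0] = $ggefggfeggegg  (last char: 'g')
  sorted[1] = efggfeggegg$gg  (last char: 'g')
  sorted[2] = egg$ggefggfegg  (last char: 'g')
  sorted[3] = eggegg$ggefggf  (last char: 'f')
  sorted[4] = feggegg$ggefgg  (last char: 'g')
  sorted[5] = fggfeggegg$gge  (last char: 'e')
  sorted[6] = g$ggefggfeggeg  (last char: 'g')
  sorted[7] = gefggfeggegg$g  (last char: 'g')
  sorted[8] = gegg$ggefggfeg  (last char: 'g')
  sorted[9] = gfeggegg$ggefg  (last char: 'g')
  sorted[10] = gg$ggefggfegge  (last char: 'e')
  sorted[11] = ggefggfeggegg$  (last char: '$')
  sorted[12] = ggegg$ggefggfe  (last char: 'e')
  sorted[13] = ggfeggegg$ggef  (last char: 'f')
Last column: gggfgegggge$ef
Original string S is at sorted index 11

Answer: gggfgegggge$ef
11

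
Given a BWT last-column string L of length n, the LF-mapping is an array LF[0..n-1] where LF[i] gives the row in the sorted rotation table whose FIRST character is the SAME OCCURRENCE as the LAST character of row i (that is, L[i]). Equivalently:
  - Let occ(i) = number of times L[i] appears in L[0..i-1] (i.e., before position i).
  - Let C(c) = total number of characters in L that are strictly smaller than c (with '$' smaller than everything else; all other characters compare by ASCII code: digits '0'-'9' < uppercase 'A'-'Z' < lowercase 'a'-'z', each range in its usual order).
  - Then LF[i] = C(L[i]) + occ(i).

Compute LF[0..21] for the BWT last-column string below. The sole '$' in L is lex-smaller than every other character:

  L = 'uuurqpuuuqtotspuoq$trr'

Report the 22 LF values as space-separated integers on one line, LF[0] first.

Answer: 15 16 17 8 5 3 18 19 20 6 12 1 13 11 4 21 2 7 0 14 9 10

Derivation:
Char counts: '$':1, 'o':2, 'p':2, 'q':3, 'r':3, 's':1, 't':3, 'u':7
C (first-col start): C('$')=0, C('o')=1, C('p')=3, C('q')=5, C('r')=8, C('s')=11, C('t')=12, C('u')=15
L[0]='u': occ=0, LF[0]=C('u')+0=15+0=15
L[1]='u': occ=1, LF[1]=C('u')+1=15+1=16
L[2]='u': occ=2, LF[2]=C('u')+2=15+2=17
L[3]='r': occ=0, LF[3]=C('r')+0=8+0=8
L[4]='q': occ=0, LF[4]=C('q')+0=5+0=5
L[5]='p': occ=0, LF[5]=C('p')+0=3+0=3
L[6]='u': occ=3, LF[6]=C('u')+3=15+3=18
L[7]='u': occ=4, LF[7]=C('u')+4=15+4=19
L[8]='u': occ=5, LF[8]=C('u')+5=15+5=20
L[9]='q': occ=1, LF[9]=C('q')+1=5+1=6
L[10]='t': occ=0, LF[10]=C('t')+0=12+0=12
L[11]='o': occ=0, LF[11]=C('o')+0=1+0=1
L[12]='t': occ=1, LF[12]=C('t')+1=12+1=13
L[13]='s': occ=0, LF[13]=C('s')+0=11+0=11
L[14]='p': occ=1, LF[14]=C('p')+1=3+1=4
L[15]='u': occ=6, LF[15]=C('u')+6=15+6=21
L[16]='o': occ=1, LF[16]=C('o')+1=1+1=2
L[17]='q': occ=2, LF[17]=C('q')+2=5+2=7
L[18]='$': occ=0, LF[18]=C('$')+0=0+0=0
L[19]='t': occ=2, LF[19]=C('t')+2=12+2=14
L[20]='r': occ=1, LF[20]=C('r')+1=8+1=9
L[21]='r': occ=2, LF[21]=C('r')+2=8+2=10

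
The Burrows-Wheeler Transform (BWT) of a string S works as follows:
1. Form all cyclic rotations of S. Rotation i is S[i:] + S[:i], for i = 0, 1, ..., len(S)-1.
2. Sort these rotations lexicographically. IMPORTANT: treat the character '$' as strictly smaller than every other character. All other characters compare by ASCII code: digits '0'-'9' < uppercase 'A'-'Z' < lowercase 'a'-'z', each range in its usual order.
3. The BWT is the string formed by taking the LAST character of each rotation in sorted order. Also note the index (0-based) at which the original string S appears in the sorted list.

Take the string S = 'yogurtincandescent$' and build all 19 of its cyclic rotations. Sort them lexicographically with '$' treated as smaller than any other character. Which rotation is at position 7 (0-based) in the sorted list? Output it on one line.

Answer: gurtincandescent$yo

Derivation:
All 19 rotations (rotation i = S[i:]+S[:i]):
  rot[0] = yogurtincandescent$
  rot[1] = ogurtincandescent$y
  rot[2] = gurtincandescent$yo
  rot[3] = urtincandescent$yog
  rot[4] = rtincandescent$yogu
  rot[5] = tincandescent$yogur
  rot[6] = incandescent$yogurt
  rot[7] = ncandescent$yogurti
  rot[8] = candescent$yogurtin
  rot[9] = andescent$yogurtinc
  rot[10] = ndescent$yogurtinca
  rot[11] = descent$yogurtincan
  rot[12] = escent$yogurtincand
  rot[13] = scent$yogurtincande
  rot[14] = cent$yogurtincandes
  rot[15] = ent$yogurtincandesc
  rot[16] = nt$yogurtincandesce
  rot[17] = t$yogurtincandescen
  rot[18] = $yogurtincandescent
Sorted (with $ < everything):
  sorted[0] = $yogurtincandescent
  sorted[1] = andescent$yogurtinc
  sorted[2] = candescent$yogurtin
  sorted[3] = cent$yogurtincandes
  sorted[4] = descent$yogurtincan
  sorted[5] = ent$yogurtincandesc
  sorted[6] = escent$yogurtincand
  sorted[7] = gurtincandescent$yo
  sorted[8] = incandescent$yogurt
  sorted[9] = ncandescent$yogurti
  sorted[10] = ndescent$yogurtinca
  sorted[11] = nt$yogurtincandesce
  sorted[12] = ogurtincandescent$y
  sorted[13] = rtincandescent$yogu
  sorted[14] = scent$yogurtincande
  sorted[15] = t$yogurtincandescen
  sorted[16] = tincandescent$yogur
  sorted[17] = urtincandescent$yog
  sorted[18] = yogurtincandescent$
sorted[7] = gurtincandescent$yo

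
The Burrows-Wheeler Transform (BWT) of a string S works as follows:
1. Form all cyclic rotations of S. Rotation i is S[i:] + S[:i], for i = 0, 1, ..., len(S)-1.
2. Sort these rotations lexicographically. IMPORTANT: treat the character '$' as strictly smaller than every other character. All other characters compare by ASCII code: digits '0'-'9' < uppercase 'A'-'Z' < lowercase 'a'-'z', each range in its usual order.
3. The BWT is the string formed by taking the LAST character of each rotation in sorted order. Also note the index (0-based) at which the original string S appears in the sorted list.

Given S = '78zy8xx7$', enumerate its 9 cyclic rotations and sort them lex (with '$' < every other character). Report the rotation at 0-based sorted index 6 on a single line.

Answer: xx7$78zy8

Derivation:
All 9 rotations (rotation i = S[i:]+S[:i]):
  rot[0] = 78zy8xx7$
  rot[1] = 8zy8xx7$7
  rot[2] = zy8xx7$78
  rot[3] = y8xx7$78z
  rot[4] = 8xx7$78zy
  rot[5] = xx7$78zy8
  rot[6] = x7$78zy8x
  rot[7] = 7$78zy8xx
  rot[8] = $78zy8xx7
Sorted (with $ < everything):
  sorted[0] = $78zy8xx7
  sorted[1] = 7$78zy8xx
  sorted[2] = 78zy8xx7$
  sorted[3] = 8xx7$78zy
  sorted[4] = 8zy8xx7$7
  sorted[5] = x7$78zy8x
  sorted[6] = xx7$78zy8
  sorted[7] = y8xx7$78z
  sorted[8] = zy8xx7$78
sorted[6] = xx7$78zy8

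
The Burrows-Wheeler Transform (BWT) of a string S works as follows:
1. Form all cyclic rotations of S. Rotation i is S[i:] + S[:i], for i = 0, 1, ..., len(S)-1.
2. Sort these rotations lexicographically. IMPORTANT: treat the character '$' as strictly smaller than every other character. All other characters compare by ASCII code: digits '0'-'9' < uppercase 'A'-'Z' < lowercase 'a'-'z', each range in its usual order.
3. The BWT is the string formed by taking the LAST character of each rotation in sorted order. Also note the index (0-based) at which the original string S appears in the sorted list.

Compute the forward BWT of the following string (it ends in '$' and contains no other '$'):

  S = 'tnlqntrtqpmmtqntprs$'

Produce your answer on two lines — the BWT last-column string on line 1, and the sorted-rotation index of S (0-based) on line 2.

Answer: snpmtqqqttltptr$nmrn
15

Derivation:
All 20 rotations (rotation i = S[i:]+S[:i]):
  rot[0] = tnlqntrtqpmmtqntprs$
  rot[1] = nlqntrtqpmmtqntprs$t
  rot[2] = lqntrtqpmmtqntprs$tn
  rot[3] = qntrtqpmmtqntprs$tnl
  rot[4] = ntrtqpmmtqntprs$tnlq
  rot[5] = trtqpmmtqntprs$tnlqn
  rot[6] = rtqpmmtqntprs$tnlqnt
  rot[7] = tqpmmtqntprs$tnlqntr
  rot[8] = qpmmtqntprs$tnlqntrt
  rot[9] = pmmtqntprs$tnlqntrtq
  rot[10] = mmtqntprs$tnlqntrtqp
  rot[11] = mtqntprs$tnlqntrtqpm
  rot[12] = tqntprs$tnlqntrtqpmm
  rot[13] = qntprs$tnlqntrtqpmmt
  rot[14] = ntprs$tnlqntrtqpmmtq
  rot[15] = tprs$tnlqntrtqpmmtqn
  rot[16] = prs$tnlqntrtqpmmtqnt
  rot[17] = rs$tnlqntrtqpmmtqntp
  rot[18] = s$tnlqntrtqpmmtqntpr
  rot[19] = $tnlqntrtqpmmtqntprs
Sorted (with $ < everything):
  sorted[0] = $tnlqntrtqpmmtqntprs  (last char: 's')
  sorted[1] = lqntrtqpmmtqntprs$tn  (last char: 'n')
  sorted[2] = mmtqntprs$tnlqntrtqp  (last char: 'p')
  sorted[3] = mtqntprs$tnlqntrtqpm  (last char: 'm')
  sorted[4] = nlqntrtqpmmtqntprs$t  (last char: 't')
  sorted[5] = ntprs$tnlqntrtqpmmtq  (last char: 'q')
  sorted[6] = ntrtqpmmtqntprs$tnlq  (last char: 'q')
  sorted[7] = pmmtqntprs$tnlqntrtq  (last char: 'q')
  sorted[8] = prs$tnlqntrtqpmmtqnt  (last char: 't')
  sorted[9] = qntprs$tnlqntrtqpmmt  (last char: 't')
  sorted[10] = qntrtqpmmtqntprs$tnl  (last char: 'l')
  sorted[11] = qpmmtqntprs$tnlqntrt  (last char: 't')
  sorted[12] = rs$tnlqntrtqpmmtqntp  (last char: 'p')
  sorted[13] = rtqpmmtqntprs$tnlqnt  (last char: 't')
  sorted[14] = s$tnlqntrtqpmmtqntpr  (last char: 'r')
  sorted[15] = tnlqntrtqpmmtqntprs$  (last char: '$')
  sorted[16] = tprs$tnlqntrtqpmmtqn  (last char: 'n')
  sorted[17] = tqntprs$tnlqntrtqpmm  (last char: 'm')
  sorted[18] = tqpmmtqntprs$tnlqntr  (last char: 'r')
  sorted[19] = trtqpmmtqntprs$tnlqn  (last char: 'n')
Last column: snpmtqqqttltptr$nmrn
Original string S is at sorted index 15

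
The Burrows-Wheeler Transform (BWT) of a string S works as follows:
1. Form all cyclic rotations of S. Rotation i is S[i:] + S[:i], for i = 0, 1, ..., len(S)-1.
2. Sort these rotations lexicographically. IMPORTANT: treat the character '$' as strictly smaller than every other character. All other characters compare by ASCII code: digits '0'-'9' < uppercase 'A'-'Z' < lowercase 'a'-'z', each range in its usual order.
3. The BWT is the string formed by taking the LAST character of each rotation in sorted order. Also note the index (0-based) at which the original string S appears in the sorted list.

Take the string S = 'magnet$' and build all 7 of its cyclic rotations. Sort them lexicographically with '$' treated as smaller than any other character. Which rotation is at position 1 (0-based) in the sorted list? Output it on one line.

All 7 rotations (rotation i = S[i:]+S[:i]):
  rot[0] = magnet$
  rot[1] = agnet$m
  rot[2] = gnet$ma
  rot[3] = net$mag
  rot[4] = et$magn
  rot[5] = t$magne
  rot[6] = $magnet
Sorted (with $ < everything):
  sorted[0] = $magnet
  sorted[1] = agnet$m
  sorted[2] = et$magn
  sorted[3] = gnet$ma
  sorted[4] = magnet$
  sorted[5] = net$mag
  sorted[6] = t$magne
sorted[1] = agnet$m

Answer: agnet$m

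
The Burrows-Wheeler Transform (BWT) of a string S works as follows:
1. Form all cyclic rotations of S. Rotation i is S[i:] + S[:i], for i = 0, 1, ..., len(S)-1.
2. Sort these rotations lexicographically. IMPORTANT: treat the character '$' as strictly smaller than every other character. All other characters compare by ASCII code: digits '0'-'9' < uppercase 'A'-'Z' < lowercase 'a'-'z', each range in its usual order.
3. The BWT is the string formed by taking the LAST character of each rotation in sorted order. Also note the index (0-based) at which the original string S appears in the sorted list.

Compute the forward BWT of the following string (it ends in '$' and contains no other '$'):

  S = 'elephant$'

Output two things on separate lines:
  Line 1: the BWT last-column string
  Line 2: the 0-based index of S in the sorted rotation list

Answer: th$lpeaen
2

Derivation:
All 9 rotations (rotation i = S[i:]+S[:i]):
  rot[0] = elephant$
  rot[1] = lephant$e
  rot[2] = ephant$el
  rot[3] = phant$ele
  rot[4] = hant$elep
  rot[5] = ant$eleph
  rot[6] = nt$elepha
  rot[7] = t$elephan
  rot[8] = $elephant
Sorted (with $ < everything):
  sorted[0] = $elephant  (last char: 't')
  sorted[1] = ant$eleph  (last char: 'h')
  sorted[2] = elephant$  (last char: '$')
  sorted[3] = ephant$el  (last char: 'l')
  sorted[4] = hant$elep  (last char: 'p')
  sorted[5] = lephant$e  (last char: 'e')
  sorted[6] = nt$elepha  (last char: 'a')
  sorted[7] = phant$ele  (last char: 'e')
  sorted[8] = t$elephan  (last char: 'n')
Last column: th$lpeaen
Original string S is at sorted index 2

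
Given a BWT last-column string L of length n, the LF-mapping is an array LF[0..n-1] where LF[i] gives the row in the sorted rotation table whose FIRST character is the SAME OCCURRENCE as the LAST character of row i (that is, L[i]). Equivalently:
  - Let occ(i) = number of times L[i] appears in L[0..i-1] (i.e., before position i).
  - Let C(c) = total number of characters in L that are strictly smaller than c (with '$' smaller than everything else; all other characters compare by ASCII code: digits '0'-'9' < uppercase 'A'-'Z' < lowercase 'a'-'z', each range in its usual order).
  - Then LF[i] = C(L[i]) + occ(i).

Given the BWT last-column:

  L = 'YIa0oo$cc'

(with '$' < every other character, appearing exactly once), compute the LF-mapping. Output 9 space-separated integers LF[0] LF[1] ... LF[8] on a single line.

Answer: 3 2 4 1 7 8 0 5 6

Derivation:
Char counts: '$':1, '0':1, 'I':1, 'Y':1, 'a':1, 'c':2, 'o':2
C (first-col start): C('$')=0, C('0')=1, C('I')=2, C('Y')=3, C('a')=4, C('c')=5, C('o')=7
L[0]='Y': occ=0, LF[0]=C('Y')+0=3+0=3
L[1]='I': occ=0, LF[1]=C('I')+0=2+0=2
L[2]='a': occ=0, LF[2]=C('a')+0=4+0=4
L[3]='0': occ=0, LF[3]=C('0')+0=1+0=1
L[4]='o': occ=0, LF[4]=C('o')+0=7+0=7
L[5]='o': occ=1, LF[5]=C('o')+1=7+1=8
L[6]='$': occ=0, LF[6]=C('$')+0=0+0=0
L[7]='c': occ=0, LF[7]=C('c')+0=5+0=5
L[8]='c': occ=1, LF[8]=C('c')+1=5+1=6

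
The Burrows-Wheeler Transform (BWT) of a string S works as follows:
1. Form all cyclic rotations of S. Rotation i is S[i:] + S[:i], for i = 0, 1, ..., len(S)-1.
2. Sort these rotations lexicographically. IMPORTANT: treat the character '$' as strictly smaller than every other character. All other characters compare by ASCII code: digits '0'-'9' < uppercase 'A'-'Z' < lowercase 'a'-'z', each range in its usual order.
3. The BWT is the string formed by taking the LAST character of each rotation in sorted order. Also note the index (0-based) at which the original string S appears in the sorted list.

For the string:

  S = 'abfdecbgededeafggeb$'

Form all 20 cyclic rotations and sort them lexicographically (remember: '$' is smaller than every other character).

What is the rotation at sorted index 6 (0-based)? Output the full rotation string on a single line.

All 20 rotations (rotation i = S[i:]+S[:i]):
  rot[0] = abfdecbgededeafggeb$
  rot[1] = bfdecbgededeafggeb$a
  rot[2] = fdecbgededeafggeb$ab
  rot[3] = decbgededeafggeb$abf
  rot[4] = ecbgededeafggeb$abfd
  rot[5] = cbgededeafggeb$abfde
  rot[6] = bgededeafggeb$abfdec
  rot[7] = gededeafggeb$abfdecb
  rot[8] = ededeafggeb$abfdecbg
  rot[9] = dedeafggeb$abfdecbge
  rot[10] = edeafggeb$abfdecbged
  rot[11] = deafggeb$abfdecbgede
  rot[12] = eafggeb$abfdecbgeded
  rot[13] = afggeb$abfdecbgedede
  rot[14] = fggeb$abfdecbgededea
  rot[15] = ggeb$abfdecbgededeaf
  rot[16] = geb$abfdecbgededeafg
  rot[17] = eb$abfdecbgededeafgg
  rot[18] = b$abfdecbgededeafgge
  rot[19] = $abfdecbgededeafggeb
Sorted (with $ < everything):
  sorted[0] = $abfdecbgededeafggeb
  sorted[1] = abfdecbgededeafggeb$
  sorted[2] = afggeb$abfdecbgedede
  sorted[3] = b$abfdecbgededeafgge
  sorted[4] = bfdecbgededeafggeb$a
  sorted[5] = bgededeafggeb$abfdec
  sorted[6] = cbgededeafggeb$abfde
  sorted[7] = deafggeb$abfdecbgede
  sorted[8] = decbgededeafggeb$abf
  sorted[9] = dedeafggeb$abfdecbge
  sorted[10] = eafggeb$abfdecbgeded
  sorted[11] = eb$abfdecbgededeafgg
  sorted[12] = ecbgededeafggeb$abfd
  sorted[13] = edeafggeb$abfdecbged
  sorted[14] = ededeafggeb$abfdecbg
  sorted[15] = fdecbgededeafggeb$ab
  sorted[16] = fggeb$abfdecbgededea
  sorted[17] = geb$abfdecbgededeafg
  sorted[18] = gededeafggeb$abfdecb
  sorted[19] = ggeb$abfdecbgededeaf
sorted[6] = cbgededeafggeb$abfde

Answer: cbgededeafggeb$abfde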